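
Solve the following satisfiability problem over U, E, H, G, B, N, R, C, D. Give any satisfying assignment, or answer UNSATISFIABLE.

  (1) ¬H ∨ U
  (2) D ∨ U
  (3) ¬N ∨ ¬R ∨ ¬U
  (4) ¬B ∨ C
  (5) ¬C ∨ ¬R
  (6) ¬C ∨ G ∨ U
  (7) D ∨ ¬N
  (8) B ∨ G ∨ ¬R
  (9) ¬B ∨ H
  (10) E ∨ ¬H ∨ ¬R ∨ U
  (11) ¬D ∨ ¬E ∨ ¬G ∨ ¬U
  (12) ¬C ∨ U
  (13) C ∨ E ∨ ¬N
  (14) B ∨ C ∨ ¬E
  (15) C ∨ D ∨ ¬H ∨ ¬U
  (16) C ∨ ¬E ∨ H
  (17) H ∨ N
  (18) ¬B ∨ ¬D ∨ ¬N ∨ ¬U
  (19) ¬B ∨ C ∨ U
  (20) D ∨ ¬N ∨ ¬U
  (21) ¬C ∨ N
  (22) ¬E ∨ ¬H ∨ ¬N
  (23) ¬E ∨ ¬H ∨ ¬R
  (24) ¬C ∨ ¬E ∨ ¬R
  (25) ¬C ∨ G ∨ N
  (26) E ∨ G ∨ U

U = True, E = False, H = True, G = True, B = False, N = False, R = True, C = False, D = True

Set U = True.
Set E = False.
Set H = True.
Set G = True.
Try B = True:
  (¬B ∨ C) forces C = True.
  (¬C ∨ ¬R) forces R = False.
  (¬C ∨ N) forces N = True.
  (D ∨ ¬N) forces D = True.
  clause (¬B ∨ ¬D ∨ ¬N ∨ ¬U) is falsified — backtrack.
So B = False.
Set N = False.
  then (¬C ∨ N) forces C = False.
  then (C ∨ D ∨ ¬H ∨ ¬U) forces D = True.
Set R = True.
All clauses satisfied.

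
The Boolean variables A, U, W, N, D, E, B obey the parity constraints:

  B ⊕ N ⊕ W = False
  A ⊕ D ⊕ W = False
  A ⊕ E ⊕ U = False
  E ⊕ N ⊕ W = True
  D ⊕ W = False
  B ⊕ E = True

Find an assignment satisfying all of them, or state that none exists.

A: False; U: True; W: True; N: True; D: True; E: True; B: False

B ⊕ N ⊕ W = F ⊕ T ⊕ T = False ✓
A ⊕ D ⊕ W = F ⊕ T ⊕ T = False ✓
A ⊕ E ⊕ U = F ⊕ T ⊕ T = False ✓
E ⊕ N ⊕ W = T ⊕ T ⊕ T = True ✓
D ⊕ W = T ⊕ T = False ✓
B ⊕ E = F ⊕ T = True ✓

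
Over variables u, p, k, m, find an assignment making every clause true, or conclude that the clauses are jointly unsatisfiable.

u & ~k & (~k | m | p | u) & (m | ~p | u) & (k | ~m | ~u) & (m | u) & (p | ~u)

Unit clause (u) forces u = True.
Unit clause (~k) forces k = False.
In (k | ~m | ~u) only ~m is left, so m = False.
In (p | ~u) only p is left, so p = True.
Check each clause:
  (u): u holds.
  (~k): ~k holds.
  (~k | m | p | u): ~k holds.
  (m | ~p | u): u holds.
  (k | ~m | ~u): ~m holds.
  (m | u): u holds.
  (p | ~u): p holds.
All clauses satisfied.

u = True, p = True, k = False, m = False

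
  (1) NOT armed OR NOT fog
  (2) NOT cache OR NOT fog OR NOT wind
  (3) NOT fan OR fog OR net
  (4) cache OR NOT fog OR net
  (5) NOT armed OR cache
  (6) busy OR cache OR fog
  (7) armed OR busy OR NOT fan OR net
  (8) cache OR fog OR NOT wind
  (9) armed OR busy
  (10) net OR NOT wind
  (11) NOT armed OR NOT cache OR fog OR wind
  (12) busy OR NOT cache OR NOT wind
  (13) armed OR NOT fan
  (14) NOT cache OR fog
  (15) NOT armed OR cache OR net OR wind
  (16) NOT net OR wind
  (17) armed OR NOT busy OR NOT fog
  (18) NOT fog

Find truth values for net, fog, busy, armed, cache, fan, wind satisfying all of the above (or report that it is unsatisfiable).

net = False, fog = False, busy = True, armed = False, cache = False, fan = False, wind = False

Unit clause (NOT fog) forces fog = False.
In (NOT cache OR fog) only NOT cache is left, so cache = False.
In (NOT armed OR cache) only NOT armed is left, so armed = False.
In (busy OR cache OR fog) only busy is left, so busy = True.
In (cache OR fog OR NOT wind) only NOT wind is left, so wind = False.
In (armed OR NOT fan) only NOT fan is left, so fan = False.
In (NOT net OR wind) only NOT net is left, so net = False.
All clauses satisfied.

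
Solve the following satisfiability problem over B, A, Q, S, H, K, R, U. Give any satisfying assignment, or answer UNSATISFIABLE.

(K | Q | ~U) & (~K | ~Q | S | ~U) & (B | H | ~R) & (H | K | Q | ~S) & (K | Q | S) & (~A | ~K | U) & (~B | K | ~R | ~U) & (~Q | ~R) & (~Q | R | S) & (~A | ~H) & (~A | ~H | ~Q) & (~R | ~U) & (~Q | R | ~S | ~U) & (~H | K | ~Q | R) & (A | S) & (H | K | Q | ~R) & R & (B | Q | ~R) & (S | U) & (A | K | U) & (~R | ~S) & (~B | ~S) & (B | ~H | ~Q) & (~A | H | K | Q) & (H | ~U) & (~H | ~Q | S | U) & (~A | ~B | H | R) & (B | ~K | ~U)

UNSATISFIABLE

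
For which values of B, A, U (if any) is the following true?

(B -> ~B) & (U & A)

B = False; A = True; U = True

  B -> ~B = True
    ~B = True
  U & A = True
Both conjuncts True, so the formula holds.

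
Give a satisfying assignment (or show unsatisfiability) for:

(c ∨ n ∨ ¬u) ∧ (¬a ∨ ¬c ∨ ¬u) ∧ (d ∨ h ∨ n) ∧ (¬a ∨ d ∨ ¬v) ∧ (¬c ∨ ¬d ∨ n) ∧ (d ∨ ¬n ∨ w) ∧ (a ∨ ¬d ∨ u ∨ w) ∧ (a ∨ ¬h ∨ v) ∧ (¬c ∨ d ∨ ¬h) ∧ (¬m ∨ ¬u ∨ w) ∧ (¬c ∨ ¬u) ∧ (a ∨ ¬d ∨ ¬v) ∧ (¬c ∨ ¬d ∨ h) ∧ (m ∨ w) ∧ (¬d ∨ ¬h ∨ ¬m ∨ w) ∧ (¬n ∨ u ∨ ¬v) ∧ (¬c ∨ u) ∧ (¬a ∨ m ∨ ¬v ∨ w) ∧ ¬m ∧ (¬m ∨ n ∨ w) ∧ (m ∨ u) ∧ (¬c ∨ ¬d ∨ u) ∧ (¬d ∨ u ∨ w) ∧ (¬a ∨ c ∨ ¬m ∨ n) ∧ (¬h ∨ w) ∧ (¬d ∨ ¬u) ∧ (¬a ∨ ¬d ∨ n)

v: False; d: False; n: True; m: False; a: True; c: False; u: True; w: True; h: True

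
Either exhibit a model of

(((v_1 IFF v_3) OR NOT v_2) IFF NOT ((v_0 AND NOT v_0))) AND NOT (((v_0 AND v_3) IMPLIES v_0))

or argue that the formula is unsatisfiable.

UNSATISFIABLE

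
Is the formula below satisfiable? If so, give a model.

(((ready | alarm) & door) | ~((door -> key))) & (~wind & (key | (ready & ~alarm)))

key = True; alarm = False; door = True; ready = True; wind = False

  ((ready | alarm) & door) | ~((door -> key)) = True
    (ready | alarm) & door = True
      ready | alarm = True
    ~((door -> key)) = False
      door -> key = True
  ~wind & (key | (ready & ~alarm)) = True
    ~wind = True
    key | (ready & ~alarm) = True
      ready & ~alarm = True
        ~alarm = True
Both conjuncts True, so the formula holds.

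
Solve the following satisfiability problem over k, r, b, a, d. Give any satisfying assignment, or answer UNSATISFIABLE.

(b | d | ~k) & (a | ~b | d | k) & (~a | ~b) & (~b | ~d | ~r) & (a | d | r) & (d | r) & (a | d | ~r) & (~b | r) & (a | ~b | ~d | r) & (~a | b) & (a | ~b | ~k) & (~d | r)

k = False, r = True, b = False, a = False, d = True

Set k = False.
Try r = False:
  (d | r) forces d = True.
  clause (~d | r) is falsified — backtrack.
So r = True.
Try b = True:
  (~a | ~b) forces a = False.
  (a | ~b | d | k) forces d = True.
  clause (~b | ~d | ~r) is falsified — backtrack.
So b = False.
  then (~a | b) forces a = False.
  then (a | d | ~r) forces d = True.
All clauses satisfied.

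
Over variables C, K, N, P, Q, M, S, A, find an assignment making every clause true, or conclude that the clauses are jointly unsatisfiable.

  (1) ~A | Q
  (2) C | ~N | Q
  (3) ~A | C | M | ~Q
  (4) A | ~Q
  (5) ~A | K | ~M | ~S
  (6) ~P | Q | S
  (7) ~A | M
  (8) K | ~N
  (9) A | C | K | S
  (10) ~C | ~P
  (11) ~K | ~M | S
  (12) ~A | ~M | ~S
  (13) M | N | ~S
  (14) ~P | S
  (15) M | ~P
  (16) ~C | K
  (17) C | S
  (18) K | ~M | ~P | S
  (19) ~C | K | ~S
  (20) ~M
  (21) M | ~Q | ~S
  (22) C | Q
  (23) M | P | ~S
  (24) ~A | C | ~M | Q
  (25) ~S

C = True, K = True, N = True, P = False, Q = False, M = False, S = False, A = False

Unit clause (~M) forces M = False.
Unit clause (~S) forces S = False.
In (~A | M) only ~A is left, so A = False.
In (~P | S) only ~P is left, so P = False.
In (C | S) only C is left, so C = True.
In (A | ~Q) only ~Q is left, so Q = False.
In (~C | K) only K is left, so K = True.
Set N = True.
All clauses satisfied.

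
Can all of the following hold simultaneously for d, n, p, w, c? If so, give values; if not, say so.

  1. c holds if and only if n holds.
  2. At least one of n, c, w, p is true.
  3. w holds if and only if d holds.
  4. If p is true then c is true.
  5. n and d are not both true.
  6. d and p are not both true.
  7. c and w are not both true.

d = False, n = True, p = False, w = False, c = True

  (1) c=T, n=T — same ✓
  (2) {n, c, w, p}: 2 true — at least one ✓
  (3) w=F, d=F — same ✓
  (4) p=F ⇒ c: vacuous ✓
  (5) n=T, d=F — not both ✓
  (6) d=F, p=F — not both ✓
  (7) c=T, w=F — not both ✓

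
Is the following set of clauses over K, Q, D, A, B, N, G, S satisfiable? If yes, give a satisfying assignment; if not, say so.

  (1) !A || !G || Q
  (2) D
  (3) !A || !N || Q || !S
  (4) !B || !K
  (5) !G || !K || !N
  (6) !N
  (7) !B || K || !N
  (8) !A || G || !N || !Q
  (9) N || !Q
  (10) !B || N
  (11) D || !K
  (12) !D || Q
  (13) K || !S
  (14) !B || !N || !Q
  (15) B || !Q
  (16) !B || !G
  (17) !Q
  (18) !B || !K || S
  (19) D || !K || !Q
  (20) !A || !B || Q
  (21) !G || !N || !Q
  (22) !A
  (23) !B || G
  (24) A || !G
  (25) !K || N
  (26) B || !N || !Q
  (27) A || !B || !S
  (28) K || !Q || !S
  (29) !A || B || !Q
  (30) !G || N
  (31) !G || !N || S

Case Q = True:
  Clause (!Q) is falsified — contradiction.
Case Q = False:
  (D) forces D = True.
  Clause (!D || Q) is falsified — contradiction.
Both cases fail, so the formula is unsatisfiable.

No satisfying assignment exists.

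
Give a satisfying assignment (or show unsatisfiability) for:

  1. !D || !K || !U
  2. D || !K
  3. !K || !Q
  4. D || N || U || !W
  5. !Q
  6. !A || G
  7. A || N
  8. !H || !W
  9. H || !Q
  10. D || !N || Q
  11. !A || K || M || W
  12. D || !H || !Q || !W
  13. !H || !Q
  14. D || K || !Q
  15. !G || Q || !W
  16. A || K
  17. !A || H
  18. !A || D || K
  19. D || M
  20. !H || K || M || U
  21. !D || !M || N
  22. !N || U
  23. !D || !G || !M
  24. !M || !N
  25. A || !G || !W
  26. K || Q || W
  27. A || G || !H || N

G = True, A = True, K = True, W = False, N = False, H = True, Q = False, D = True, U = False, M = False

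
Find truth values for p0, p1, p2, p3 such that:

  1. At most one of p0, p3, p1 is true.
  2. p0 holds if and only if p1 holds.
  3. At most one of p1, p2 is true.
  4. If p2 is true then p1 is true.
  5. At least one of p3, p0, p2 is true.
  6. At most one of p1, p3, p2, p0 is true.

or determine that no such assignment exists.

p0: False; p1: False; p2: False; p3: True

  (1) {p0, p3, p1}: 1 true — at most one ✓
  (2) p0=F, p1=F — same ✓
  (3) {p1, p2}: 0 true — at most one ✓
  (4) p2=F ⇒ p1: vacuous ✓
  (5) {p3, p0, p2}: 1 true — at least one ✓
  (6) {p1, p3, p2, p0}: 1 true — at most one ✓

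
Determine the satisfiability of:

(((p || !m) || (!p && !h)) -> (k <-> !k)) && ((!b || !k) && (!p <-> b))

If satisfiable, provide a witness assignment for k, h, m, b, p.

k = False; h = True; m = True; b = True; p = False

  ((p || !m) || (!p && !h)) -> (k <-> !k) = True
    (p || !m) || (!p && !h) = False
      p || !m = False
        !m = False
      !p && !h = False
        !p = True
        !h = False
    k <-> !k = False
      !k = True
  (!b || !k) && (!p <-> b) = True
    !b || !k = True
      !b = False
      !k = True
    !p <-> b = True
      !p = True
Both conjuncts True, so the formula holds.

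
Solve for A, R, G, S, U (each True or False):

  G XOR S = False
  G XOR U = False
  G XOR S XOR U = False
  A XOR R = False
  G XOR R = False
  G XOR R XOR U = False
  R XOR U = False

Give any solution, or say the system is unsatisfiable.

A: False, R: False, G: False, S: False, U: False

G XOR S = F XOR F = False ✓
G XOR U = F XOR F = False ✓
G XOR S XOR U = F XOR F XOR F = False ✓
A XOR R = F XOR F = False ✓
G XOR R = F XOR F = False ✓
G XOR R XOR U = F XOR F XOR F = False ✓
R XOR U = F XOR F = False ✓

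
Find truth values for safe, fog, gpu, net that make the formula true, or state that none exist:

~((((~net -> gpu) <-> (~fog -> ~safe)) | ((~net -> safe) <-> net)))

safe=T; fog=F; gpu=T; net=F

  ~((((~net -> gpu) <-> (~fog -> ~safe)) | ((~net -> safe) <-> net))) = True
    ((~net -> gpu) <-> (~fog -> ~safe)) | ((~net -> safe) <-> net) = False
      (~net -> gpu) <-> (~fog -> ~safe) = False
        ~net -> gpu = True
          ~net = True
        ~fog -> ~safe = False
          ~fog = True
          ~safe = False
      (~net -> safe) <-> net = False
        ~net -> safe = True
          ~net = True
The formula evaluates to True.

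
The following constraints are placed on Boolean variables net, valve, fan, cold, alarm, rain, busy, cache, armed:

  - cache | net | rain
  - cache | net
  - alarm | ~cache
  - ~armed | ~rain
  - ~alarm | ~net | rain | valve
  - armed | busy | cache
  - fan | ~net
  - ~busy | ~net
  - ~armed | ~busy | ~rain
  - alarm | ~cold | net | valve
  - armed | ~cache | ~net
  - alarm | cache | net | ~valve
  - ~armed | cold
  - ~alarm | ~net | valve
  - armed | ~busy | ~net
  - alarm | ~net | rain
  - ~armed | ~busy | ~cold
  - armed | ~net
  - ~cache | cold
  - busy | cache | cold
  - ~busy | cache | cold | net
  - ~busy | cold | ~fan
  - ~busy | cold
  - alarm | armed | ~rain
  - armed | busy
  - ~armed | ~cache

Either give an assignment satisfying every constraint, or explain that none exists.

Set net = False.
  then (cache | net) forces cache = True.
  then (alarm | ~cache) forces alarm = True.
  then (~cache | cold) forces cold = True.
  then (~armed | ~cache) forces armed = False.
  then (armed | busy) forces busy = True.
Set valve = False.
Set fan = False.
Set rain = True.
All clauses satisfied.

net = False, valve = False, fan = False, cold = True, alarm = True, rain = True, busy = True, cache = True, armed = False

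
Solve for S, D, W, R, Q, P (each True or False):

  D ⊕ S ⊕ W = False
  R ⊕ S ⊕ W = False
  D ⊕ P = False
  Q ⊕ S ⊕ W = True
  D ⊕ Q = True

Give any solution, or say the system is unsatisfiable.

S: True, D: True, W: False, R: True, Q: False, P: True

D ⊕ S ⊕ W = T ⊕ T ⊕ F = False ✓
R ⊕ S ⊕ W = T ⊕ T ⊕ F = False ✓
D ⊕ P = T ⊕ T = False ✓
Q ⊕ S ⊕ W = F ⊕ T ⊕ F = True ✓
D ⊕ Q = T ⊕ F = True ✓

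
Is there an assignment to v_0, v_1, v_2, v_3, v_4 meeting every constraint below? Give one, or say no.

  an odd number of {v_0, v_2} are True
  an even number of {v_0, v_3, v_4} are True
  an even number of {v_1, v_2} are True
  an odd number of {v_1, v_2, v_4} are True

v_0: False, v_1: True, v_2: True, v_3: True, v_4: True

{v_0, v_2}: 1 true → odd ✓
{v_0, v_3, v_4}: 2 true → even ✓
{v_1, v_2}: 2 true → even ✓
{v_1, v_2, v_4}: 3 true → odd ✓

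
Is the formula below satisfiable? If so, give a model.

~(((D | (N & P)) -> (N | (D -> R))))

D=T, N=F, P=T, R=F

  ~(((D | (N & P)) -> (N | (D -> R)))) = True
    (D | (N & P)) -> (N | (D -> R)) = False
      D | (N & P) = True
        N & P = False
      N | (D -> R) = False
        D -> R = False
The formula evaluates to True.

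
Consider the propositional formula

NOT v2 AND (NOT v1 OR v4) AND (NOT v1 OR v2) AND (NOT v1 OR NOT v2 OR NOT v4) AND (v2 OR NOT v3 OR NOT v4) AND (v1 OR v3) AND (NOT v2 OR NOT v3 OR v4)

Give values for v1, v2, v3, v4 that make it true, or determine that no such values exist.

Unit clause (NOT v2) forces v2 = False.
In (NOT v1 OR v2) only NOT v1 is left, so v1 = False.
In (v1 OR v3) only v3 is left, so v3 = True.
In (v2 OR NOT v3 OR NOT v4) only NOT v4 is left, so v4 = False.
Check each clause:
  (NOT v2): NOT v2 holds.
  (NOT v1 OR v4): NOT v1 holds.
  (NOT v1 OR v2): NOT v1 holds.
  (NOT v1 OR NOT v2 OR NOT v4): NOT v1 holds.
  (v2 OR NOT v3 OR NOT v4): NOT v4 holds.
  (v1 OR v3): v3 holds.
  (NOT v2 OR NOT v3 OR v4): NOT v2 holds.
All clauses satisfied.

v1 = False, v2 = False, v3 = True, v4 = False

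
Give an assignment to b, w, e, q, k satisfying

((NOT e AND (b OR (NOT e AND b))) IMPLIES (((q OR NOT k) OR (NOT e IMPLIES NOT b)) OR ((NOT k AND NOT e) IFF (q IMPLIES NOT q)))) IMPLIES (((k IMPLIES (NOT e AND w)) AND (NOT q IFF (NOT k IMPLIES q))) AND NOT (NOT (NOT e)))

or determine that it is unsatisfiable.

b=F, w=T, e=F, q=F, k=T

  ((NOT e AND (b OR (NOT e AND b))) IMPLIES (((q OR NOT k) OR (NOT e IMPLIES NOT b)) OR ((NOT k AND NOT e) IFF (q IMPLIES NOT q)))) IMPLIES (((k IMPLIES (NOT e AND w)) AND (NOT q IFF (NOT k IMPLIES q))) AND NOT (NOT (NOT e))) = True
    (NOT e AND (b OR (NOT e AND b))) IMPLIES (((q OR NOT k) OR (NOT e IMPLIES NOT b)) OR ((NOT k AND NOT e) IFF (q IMPLIES NOT q))) = True
      NOT e AND (b OR (NOT e AND b)) = False
        NOT e = True
        b OR (NOT e AND b) = False
          NOT e AND b = False
            NOT e = True
      ((q OR NOT k) OR (NOT e IMPLIES NOT b)) OR ((NOT k AND NOT e) IFF (q IMPLIES NOT q)) = True
        (q OR NOT k) OR (NOT e IMPLIES NOT b) = True
          q OR NOT k = False
            NOT k = False
          NOT e IMPLIES NOT b = True
            NOT e = True
            NOT b = True
        (NOT k AND NOT e) IFF (q IMPLIES NOT q) = False
          NOT k AND NOT e = False
            NOT k = False
            NOT e = True
          q IMPLIES NOT q = True
            NOT q = True
    ((k IMPLIES (NOT e AND w)) AND (NOT q IFF (NOT k IMPLIES q))) AND NOT (NOT (NOT e)) = True
      (k IMPLIES (NOT e AND w)) AND (NOT q IFF (NOT k IMPLIES q)) = True
        k IMPLIES (NOT e AND w) = True
          NOT e AND w = True
            NOT e = True
        NOT q IFF (NOT k IMPLIES q) = True
          NOT q = True
          NOT k IMPLIES q = True
            NOT k = False
      NOT (NOT (NOT e)) = True
        NOT (NOT e) = False
          NOT e = True
The formula evaluates to True.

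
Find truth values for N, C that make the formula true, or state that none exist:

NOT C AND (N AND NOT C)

N = True; C = False

  NOT C = True
  N AND NOT C = True
    NOT C = True
Both conjuncts True, so the formula holds.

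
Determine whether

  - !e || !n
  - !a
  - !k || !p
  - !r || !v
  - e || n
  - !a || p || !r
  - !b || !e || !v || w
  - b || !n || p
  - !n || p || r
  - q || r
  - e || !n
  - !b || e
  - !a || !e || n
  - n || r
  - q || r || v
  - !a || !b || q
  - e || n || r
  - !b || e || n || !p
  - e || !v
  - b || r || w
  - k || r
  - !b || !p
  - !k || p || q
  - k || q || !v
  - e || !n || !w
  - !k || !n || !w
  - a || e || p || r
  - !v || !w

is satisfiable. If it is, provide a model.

Unit clause (!a) forces a = False.
Try v = True:
  (!r || !v) forces r = False.
  (q || r) forces q = True.
  (n || r) forces n = True.
  (!e || !n) forces e = False.
  clause (e || !n) is falsified — backtrack.
So v = False.
Try r = False:
  (q || r) forces q = True.
  (n || r) forces n = True.
  (!e || !n) forces e = False.
  clause (e || !n) is falsified — backtrack.
So r = True.
Set e = True.
  then (!e || !n) forces n = False.
Set b = False.
Set k = True.
  then (!k || !p) forces p = False.
  then (!k || p || q) forces q = True.
Set w = True.
All clauses satisfied.

v = False; r = True; e = True; b = False; k = True; w = True; q = True; p = False; a = False; n = False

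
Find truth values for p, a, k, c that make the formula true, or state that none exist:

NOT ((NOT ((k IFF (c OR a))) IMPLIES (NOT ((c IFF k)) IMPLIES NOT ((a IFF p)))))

p = True; a = True; k = False; c = True

  NOT ((NOT ((k IFF (c OR a))) IMPLIES (NOT ((c IFF k)) IMPLIES NOT ((a IFF p))))) = True
    NOT ((k IFF (c OR a))) IMPLIES (NOT ((c IFF k)) IMPLIES NOT ((a IFF p))) = False
      NOT ((k IFF (c OR a))) = True
        k IFF (c OR a) = False
          c OR a = True
      NOT ((c IFF k)) IMPLIES NOT ((a IFF p)) = False
        NOT ((c IFF k)) = True
          c IFF k = False
        NOT ((a IFF p)) = False
          a IFF p = True
The formula evaluates to True.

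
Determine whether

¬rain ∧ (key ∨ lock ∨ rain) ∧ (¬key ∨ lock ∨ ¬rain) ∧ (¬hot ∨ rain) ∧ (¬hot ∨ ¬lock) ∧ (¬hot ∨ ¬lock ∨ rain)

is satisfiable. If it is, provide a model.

Unit clause (¬rain) forces rain = False.
In (¬hot ∨ rain) only ¬hot is left, so hot = False.
Set key = True.
Set lock = False.
Check each clause:
  (¬rain): ¬rain holds.
  (key ∨ lock ∨ rain): key holds.
  (¬key ∨ lock ∨ ¬rain): ¬rain holds.
  (¬hot ∨ rain): ¬hot holds.
  (¬hot ∨ ¬lock): ¬hot holds.
  (¬hot ∨ ¬lock ∨ rain): ¬hot holds.
All clauses satisfied.

key: True, hot: False, rain: False, lock: False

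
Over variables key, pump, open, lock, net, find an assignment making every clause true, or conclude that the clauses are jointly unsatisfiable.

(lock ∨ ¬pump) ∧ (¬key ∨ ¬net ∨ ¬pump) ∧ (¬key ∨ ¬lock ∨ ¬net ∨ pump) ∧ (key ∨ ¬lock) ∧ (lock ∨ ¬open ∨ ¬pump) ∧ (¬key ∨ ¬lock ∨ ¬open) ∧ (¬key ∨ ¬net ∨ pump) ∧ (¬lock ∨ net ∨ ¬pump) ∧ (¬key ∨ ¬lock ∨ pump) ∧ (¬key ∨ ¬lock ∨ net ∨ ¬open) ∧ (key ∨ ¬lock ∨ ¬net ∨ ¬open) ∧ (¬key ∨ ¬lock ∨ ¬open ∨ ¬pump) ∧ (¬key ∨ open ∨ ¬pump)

Set key = True.
Set pump = False.
  then (¬key ∨ ¬net ∨ pump) forces net = False.
  then (¬key ∨ ¬lock ∨ pump) forces lock = False.
Set open = True.
All clauses satisfied.

key=T; pump=F; open=T; lock=F; net=F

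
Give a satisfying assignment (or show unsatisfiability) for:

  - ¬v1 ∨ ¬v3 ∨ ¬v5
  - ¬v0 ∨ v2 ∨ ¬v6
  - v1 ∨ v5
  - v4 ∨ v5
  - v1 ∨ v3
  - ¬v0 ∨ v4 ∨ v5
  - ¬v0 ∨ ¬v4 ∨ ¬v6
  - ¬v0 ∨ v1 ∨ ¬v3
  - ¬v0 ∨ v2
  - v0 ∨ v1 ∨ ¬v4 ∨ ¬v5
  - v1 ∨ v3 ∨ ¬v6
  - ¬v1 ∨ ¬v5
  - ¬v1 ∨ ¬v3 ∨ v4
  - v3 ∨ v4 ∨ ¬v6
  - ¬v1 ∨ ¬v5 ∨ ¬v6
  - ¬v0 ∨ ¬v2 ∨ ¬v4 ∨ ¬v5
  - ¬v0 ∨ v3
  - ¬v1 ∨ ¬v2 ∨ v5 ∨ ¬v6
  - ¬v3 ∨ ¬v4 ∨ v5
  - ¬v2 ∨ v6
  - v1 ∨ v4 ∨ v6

v0: False; v1: True; v2: False; v3: False; v4: True; v5: False; v6: False

Set v0 = False.
Set v1 = True.
  then (¬v1 ∨ ¬v5) forces v5 = False.
  then (v4 ∨ v5) forces v4 = True.
  then (¬v3 ∨ ¬v4 ∨ v5) forces v3 = False.
Try v2 = True:
  (¬v1 ∨ ¬v2 ∨ v5 ∨ ¬v6) forces v6 = False.
  clause (¬v2 ∨ v6) is falsified — backtrack.
So v2 = False.
Set v6 = False.
All clauses satisfied.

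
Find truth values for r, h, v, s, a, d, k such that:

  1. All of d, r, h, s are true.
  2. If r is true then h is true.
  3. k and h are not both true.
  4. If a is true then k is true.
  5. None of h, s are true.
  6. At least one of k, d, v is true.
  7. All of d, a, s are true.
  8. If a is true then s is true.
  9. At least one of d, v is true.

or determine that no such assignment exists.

Case h = True:
  Constraint (5) is violated (h=T) — contradiction.
Case h = False:
  Constraint (1) is violated (h=F) — contradiction.
Both cases fail — unsatisfiable.

No satisfying assignment exists.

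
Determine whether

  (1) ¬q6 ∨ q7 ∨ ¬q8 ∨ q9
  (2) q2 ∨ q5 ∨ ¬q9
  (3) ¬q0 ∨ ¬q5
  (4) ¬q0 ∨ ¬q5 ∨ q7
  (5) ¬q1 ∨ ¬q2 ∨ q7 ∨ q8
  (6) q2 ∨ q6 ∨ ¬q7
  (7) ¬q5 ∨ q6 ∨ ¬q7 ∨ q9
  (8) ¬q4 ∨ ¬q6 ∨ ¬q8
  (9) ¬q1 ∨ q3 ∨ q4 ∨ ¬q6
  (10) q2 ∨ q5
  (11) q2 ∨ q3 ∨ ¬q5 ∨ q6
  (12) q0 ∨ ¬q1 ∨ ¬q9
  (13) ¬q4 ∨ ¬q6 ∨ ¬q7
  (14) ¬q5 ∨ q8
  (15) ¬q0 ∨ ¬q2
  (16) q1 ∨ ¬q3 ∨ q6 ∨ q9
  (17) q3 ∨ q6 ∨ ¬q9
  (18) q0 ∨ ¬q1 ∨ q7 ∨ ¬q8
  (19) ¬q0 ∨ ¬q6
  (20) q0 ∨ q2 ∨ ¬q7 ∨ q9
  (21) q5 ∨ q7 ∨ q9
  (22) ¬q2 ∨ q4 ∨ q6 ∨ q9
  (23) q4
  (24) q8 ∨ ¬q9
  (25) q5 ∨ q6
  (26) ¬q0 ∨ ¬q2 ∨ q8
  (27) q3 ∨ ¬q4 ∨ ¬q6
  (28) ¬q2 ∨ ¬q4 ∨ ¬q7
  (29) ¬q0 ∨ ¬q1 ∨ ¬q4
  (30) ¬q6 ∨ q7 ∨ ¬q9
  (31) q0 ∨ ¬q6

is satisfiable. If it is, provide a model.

Unit clause (q4) forces q4 = True.
Set q0 = False.
  then (q0 ∨ ¬q6) forces q6 = False.
  then (q5 ∨ q6) forces q5 = True.
  then (¬q5 ∨ q8) forces q8 = True.
Try q1 = True:
  (q0 ∨ ¬q1 ∨ ¬q9) forces q9 = False.
  (¬q5 ∨ q6 ∨ ¬q7 ∨ q9) forces q7 = False.
  clause (q0 ∨ ¬q1 ∨ q7 ∨ ¬q8) is falsified — backtrack.
So q1 = False.
Set q2 = True.
  then (¬q2 ∨ ¬q4 ∨ ¬q7) forces q7 = False.
Set q3 = False.
  then (q3 ∨ q6 ∨ ¬q9) forces q9 = False.
All clauses satisfied.

q0 = False; q1 = False; q2 = True; q3 = False; q4 = True; q5 = True; q6 = False; q7 = False; q8 = True; q9 = False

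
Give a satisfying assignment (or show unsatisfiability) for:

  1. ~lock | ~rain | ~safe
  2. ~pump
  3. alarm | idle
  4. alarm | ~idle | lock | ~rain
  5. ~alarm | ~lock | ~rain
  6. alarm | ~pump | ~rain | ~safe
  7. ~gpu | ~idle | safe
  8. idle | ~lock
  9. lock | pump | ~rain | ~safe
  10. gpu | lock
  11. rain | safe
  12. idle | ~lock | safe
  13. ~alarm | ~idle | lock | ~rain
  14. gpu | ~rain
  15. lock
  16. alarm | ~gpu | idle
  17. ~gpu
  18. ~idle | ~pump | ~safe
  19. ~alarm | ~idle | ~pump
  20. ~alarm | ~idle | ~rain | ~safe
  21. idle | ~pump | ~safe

lock=T; gpu=F; rain=F; idle=T; safe=T; pump=F; alarm=T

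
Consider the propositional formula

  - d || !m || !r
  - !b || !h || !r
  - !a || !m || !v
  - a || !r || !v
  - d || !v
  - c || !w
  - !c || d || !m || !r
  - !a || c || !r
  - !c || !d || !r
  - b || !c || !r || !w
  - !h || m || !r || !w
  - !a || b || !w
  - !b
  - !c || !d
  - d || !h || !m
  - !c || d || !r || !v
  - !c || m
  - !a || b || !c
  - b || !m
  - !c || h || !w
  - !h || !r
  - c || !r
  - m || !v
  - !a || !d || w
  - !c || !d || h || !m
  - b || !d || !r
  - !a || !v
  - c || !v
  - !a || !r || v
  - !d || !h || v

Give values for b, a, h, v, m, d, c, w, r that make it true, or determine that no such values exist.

Unit clause (!b) forces b = False.
In (b || !m) only !m is left, so m = False.
In (m || !v) only !v is left, so v = False.
In (!c || m) only !c is left, so c = False.
In (c || !r) only !r is left, so r = False.
In (c || !w) only !w is left, so w = False.
Set a = True.
  then (!a || !d || w) forces d = False.
Set h = True.
All clauses satisfied.

b = False, a = True, h = True, v = False, m = False, d = False, c = False, w = False, r = False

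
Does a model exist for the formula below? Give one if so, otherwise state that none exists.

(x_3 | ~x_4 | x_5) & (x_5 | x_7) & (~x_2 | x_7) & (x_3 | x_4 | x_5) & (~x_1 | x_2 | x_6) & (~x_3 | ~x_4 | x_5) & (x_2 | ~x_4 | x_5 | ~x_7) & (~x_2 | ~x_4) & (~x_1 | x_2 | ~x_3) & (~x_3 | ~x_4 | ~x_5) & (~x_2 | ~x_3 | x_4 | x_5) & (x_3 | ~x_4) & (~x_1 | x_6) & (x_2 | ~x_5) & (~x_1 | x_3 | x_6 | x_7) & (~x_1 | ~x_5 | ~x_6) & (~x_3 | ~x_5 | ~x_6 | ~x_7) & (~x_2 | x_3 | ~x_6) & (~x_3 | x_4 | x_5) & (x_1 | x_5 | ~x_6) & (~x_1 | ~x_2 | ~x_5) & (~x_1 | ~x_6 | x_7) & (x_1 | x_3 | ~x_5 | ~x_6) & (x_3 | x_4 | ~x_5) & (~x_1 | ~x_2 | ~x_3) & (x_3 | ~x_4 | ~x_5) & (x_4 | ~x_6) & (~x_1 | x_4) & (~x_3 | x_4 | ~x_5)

Case x_3 = True:
  If x_5 = True:
    (~x_3 | ~x_4 | ~x_5) forces x_4 = False.
    clause (~x_3 | x_4 | ~x_5) is falsified.
  If x_5 = False:
    (x_5 | x_7) forces x_7 = True.
    (~x_3 | ~x_4 | x_5) forces x_4 = False.
    clause (~x_3 | x_4 | x_5) is falsified.
  Every sub-case reaches a contradiction.
Case x_3 = False:
  (x_3 | ~x_4) forces x_4 = False.
  (x_3 | x_4 | x_5) forces x_5 = True.
  Clause (x_3 | x_4 | ~x_5) is falsified — contradiction.
Both cases fail, so the formula is unsatisfiable.

Unsatisfiable — no assignment works.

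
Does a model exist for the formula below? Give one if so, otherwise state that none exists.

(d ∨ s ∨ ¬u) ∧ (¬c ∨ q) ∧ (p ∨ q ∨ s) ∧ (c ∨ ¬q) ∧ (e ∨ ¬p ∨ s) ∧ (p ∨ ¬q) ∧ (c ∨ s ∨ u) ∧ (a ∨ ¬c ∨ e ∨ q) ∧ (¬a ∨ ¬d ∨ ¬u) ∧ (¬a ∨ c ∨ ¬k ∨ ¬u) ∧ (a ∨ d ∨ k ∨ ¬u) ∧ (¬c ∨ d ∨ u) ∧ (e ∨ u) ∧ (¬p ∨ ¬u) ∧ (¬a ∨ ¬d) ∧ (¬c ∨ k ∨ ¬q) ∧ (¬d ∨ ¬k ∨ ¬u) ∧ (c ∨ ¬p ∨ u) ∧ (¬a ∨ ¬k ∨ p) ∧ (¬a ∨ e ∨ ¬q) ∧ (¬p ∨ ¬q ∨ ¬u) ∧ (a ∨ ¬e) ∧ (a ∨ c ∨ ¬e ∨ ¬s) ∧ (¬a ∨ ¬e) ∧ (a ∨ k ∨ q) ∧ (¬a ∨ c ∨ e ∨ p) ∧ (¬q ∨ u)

Set k = True.
Set a = False.
  then (a ∨ ¬e) forces e = False.
  then (e ∨ u) forces u = True.
  then (¬p ∨ ¬u) forces p = False.
  then (¬d ∨ ¬k ∨ ¬u) forces d = False.
  then (d ∨ s ∨ ¬u) forces s = True.
  then (p ∨ ¬q) forces q = False.
  then (a ∨ ¬c ∨ e ∨ q) forces c = False.
All clauses satisfied.

k: True; a: False; p: False; q: False; u: True; s: True; c: False; e: False; d: False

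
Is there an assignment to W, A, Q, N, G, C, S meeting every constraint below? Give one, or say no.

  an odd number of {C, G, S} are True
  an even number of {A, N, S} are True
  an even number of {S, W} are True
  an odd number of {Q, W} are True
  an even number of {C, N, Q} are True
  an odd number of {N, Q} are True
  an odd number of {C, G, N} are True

W = False; A = False; Q = True; N = False; G = False; C = True; S = False

{C, G, S}: 1 true → odd ✓
{A, N, S}: 0 true → even ✓
{S, W}: 0 true → even ✓
{Q, W}: 1 true → odd ✓
{C, N, Q}: 2 true → even ✓
{N, Q}: 1 true → odd ✓
{C, G, N}: 1 true → odd ✓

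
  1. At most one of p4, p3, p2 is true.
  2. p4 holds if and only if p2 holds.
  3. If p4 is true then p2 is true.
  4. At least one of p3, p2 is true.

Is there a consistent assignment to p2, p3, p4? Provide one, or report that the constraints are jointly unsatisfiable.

p2 = False; p3 = True; p4 = False

  (1) {p4, p3, p2}: 1 true — at most one ✓
  (2) p4=F, p2=F — same ✓
  (3) p4=F ⇒ p2: vacuous ✓
  (4) {p3, p2}: 1 true — at least one ✓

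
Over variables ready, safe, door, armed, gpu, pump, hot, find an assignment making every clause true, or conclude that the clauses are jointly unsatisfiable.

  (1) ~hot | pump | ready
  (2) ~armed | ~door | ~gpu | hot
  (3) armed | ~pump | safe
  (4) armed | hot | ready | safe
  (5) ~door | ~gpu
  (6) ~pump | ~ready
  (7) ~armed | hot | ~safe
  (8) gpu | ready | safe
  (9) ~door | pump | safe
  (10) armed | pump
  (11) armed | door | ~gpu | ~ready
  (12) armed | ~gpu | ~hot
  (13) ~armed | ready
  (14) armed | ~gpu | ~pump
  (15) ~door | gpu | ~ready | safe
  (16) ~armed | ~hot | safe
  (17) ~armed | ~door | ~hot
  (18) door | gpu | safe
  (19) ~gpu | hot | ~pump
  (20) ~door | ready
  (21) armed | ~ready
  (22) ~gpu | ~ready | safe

ready: True, safe: True, door: False, armed: True, gpu: True, pump: False, hot: True

Set ready = True.
  then (~pump | ~ready) forces pump = False.
  then (armed | pump) forces armed = True.
Set safe = True.
  then (~armed | hot | ~safe) forces hot = True.
  then (~armed | ~door | ~hot) forces door = False.
Set gpu = True.
All clauses satisfied.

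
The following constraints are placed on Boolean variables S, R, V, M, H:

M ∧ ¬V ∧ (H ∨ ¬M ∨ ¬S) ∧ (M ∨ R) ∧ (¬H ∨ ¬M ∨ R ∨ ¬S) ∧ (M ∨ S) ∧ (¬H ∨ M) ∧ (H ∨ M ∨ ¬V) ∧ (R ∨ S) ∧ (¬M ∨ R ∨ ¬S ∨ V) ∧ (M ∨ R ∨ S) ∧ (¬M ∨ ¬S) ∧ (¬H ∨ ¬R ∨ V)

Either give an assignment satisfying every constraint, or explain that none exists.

Unit clause (M) forces M = True.
Unit clause (¬V) forces V = False.
In (¬M ∨ ¬S) only ¬S is left, so S = False.
In (R ∨ S) only R is left, so R = True.
In (¬H ∨ ¬R ∨ V) only ¬H is left, so H = False.
All clauses satisfied.

S = False; R = True; V = False; M = True; H = False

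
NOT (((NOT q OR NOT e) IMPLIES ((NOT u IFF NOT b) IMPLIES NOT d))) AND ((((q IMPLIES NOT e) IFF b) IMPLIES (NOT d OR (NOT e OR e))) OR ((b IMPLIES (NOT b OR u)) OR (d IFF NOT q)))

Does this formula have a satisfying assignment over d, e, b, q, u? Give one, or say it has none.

d = True, e = True, b = False, q = False, u = False

  NOT (((NOT q OR NOT e) IMPLIES ((NOT u IFF NOT b) IMPLIES NOT d))) = True
    (NOT q OR NOT e) IMPLIES ((NOT u IFF NOT b) IMPLIES NOT d) = False
      NOT q OR NOT e = True
        NOT q = True
        NOT e = False
      (NOT u IFF NOT b) IMPLIES NOT d = False
        NOT u IFF NOT b = True
          NOT u = True
          NOT b = True
        NOT d = False
  (((q IMPLIES NOT e) IFF b) IMPLIES (NOT d OR (NOT e OR e))) OR ((b IMPLIES (NOT b OR u)) OR (d IFF NOT q)) = True
    ((q IMPLIES NOT e) IFF b) IMPLIES (NOT d OR (NOT e OR e)) = True
      (q IMPLIES NOT e) IFF b = False
        q IMPLIES NOT e = True
          NOT e = False
      NOT d OR (NOT e OR e) = True
        NOT d = False
        NOT e OR e = True
          NOT e = False
    (b IMPLIES (NOT b OR u)) OR (d IFF NOT q) = True
      b IMPLIES (NOT b OR u) = True
        NOT b OR u = True
          NOT b = True
      d IFF NOT q = True
        NOT q = True
Both conjuncts True, so the formula holds.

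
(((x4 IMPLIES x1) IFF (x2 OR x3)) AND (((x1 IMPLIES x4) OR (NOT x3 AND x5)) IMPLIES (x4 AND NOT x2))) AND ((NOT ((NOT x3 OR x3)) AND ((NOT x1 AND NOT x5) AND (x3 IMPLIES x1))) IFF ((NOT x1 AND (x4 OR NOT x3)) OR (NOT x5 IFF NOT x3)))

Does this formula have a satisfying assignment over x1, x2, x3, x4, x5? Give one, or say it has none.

x1=T; x2=F; x3=T; x4=T; x5=F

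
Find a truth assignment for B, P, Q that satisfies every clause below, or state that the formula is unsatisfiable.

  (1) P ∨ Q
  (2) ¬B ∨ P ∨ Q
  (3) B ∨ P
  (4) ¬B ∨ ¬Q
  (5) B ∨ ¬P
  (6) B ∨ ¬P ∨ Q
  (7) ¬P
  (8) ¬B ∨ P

Case P = True:
  Clause (¬P) is falsified — contradiction.
Case P = False:
  (P ∨ Q) forces Q = True.
  (B ∨ P) forces B = True.
  Clause (¬B ∨ ¬Q) is falsified — contradiction.
Both cases fail, so the formula is unsatisfiable.

The formula is unsatisfiable.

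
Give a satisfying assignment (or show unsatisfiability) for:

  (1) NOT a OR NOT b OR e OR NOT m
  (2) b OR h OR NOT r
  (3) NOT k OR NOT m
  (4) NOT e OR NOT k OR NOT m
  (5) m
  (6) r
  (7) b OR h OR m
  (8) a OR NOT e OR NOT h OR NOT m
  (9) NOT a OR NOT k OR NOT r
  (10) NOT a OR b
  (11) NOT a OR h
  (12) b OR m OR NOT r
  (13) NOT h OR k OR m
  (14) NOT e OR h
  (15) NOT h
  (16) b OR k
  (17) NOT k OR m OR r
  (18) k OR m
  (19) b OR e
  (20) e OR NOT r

Case m = True:
  (NOT k OR NOT m) forces k = False.
  (r) forces r = True.
  (NOT h) forces h = False.
  (b OR h OR NOT r) forces b = True.
  (NOT a OR h) forces a = False.
  (NOT e OR h) forces e = False.
  Clause (e OR NOT r) is falsified — contradiction.
Case m = False:
  Clause (m) is falsified — contradiction.
Both cases fail, so the formula is unsatisfiable.

UNSATISFIABLE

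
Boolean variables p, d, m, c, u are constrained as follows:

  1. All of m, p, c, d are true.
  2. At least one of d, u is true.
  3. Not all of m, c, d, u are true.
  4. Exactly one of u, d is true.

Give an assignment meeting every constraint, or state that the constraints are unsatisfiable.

p = True, d = True, m = True, c = True, u = False

  (1) {m, p, c, d}: all 4 true ✓
  (2) {d, u}: 1 true — at least one ✓
  (3) {m, c, d, u}: 3/4 true — not all ✓
  (4) {u, d}: 1 true — exactly one ✓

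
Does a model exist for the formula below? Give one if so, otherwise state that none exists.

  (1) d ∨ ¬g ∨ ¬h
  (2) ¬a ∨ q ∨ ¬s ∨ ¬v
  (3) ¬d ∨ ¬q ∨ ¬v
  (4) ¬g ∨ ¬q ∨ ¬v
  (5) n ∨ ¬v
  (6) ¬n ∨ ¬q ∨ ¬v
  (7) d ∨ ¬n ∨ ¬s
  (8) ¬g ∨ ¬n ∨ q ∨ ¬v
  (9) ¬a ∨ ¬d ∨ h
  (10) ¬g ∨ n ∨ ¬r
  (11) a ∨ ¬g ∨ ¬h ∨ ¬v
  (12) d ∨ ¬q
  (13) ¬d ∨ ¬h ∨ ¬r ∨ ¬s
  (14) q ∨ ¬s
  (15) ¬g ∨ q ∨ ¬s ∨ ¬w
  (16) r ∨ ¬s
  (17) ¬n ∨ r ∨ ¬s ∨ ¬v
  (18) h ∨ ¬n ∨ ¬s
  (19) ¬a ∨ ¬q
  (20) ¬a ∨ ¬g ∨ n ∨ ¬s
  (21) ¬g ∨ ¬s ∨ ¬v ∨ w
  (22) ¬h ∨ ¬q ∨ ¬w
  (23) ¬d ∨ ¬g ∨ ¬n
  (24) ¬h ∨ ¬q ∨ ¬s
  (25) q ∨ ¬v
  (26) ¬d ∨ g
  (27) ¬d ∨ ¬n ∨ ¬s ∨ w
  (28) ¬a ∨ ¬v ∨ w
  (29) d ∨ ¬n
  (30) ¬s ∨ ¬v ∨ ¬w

s = False, n = False, h = False, q = False, v = False, d = False, a = True, g = False, r = True, w = False

Set s = False.
Try n = True:
  (d ∨ ¬n) forces d = True.
  (¬d ∨ ¬g ∨ ¬n) forces g = False.
  clause (¬d ∨ g) is falsified — backtrack.
So n = False.
  then (n ∨ ¬v) forces v = False.
Set h = False.
Set q = False.
Set d = False.
Set a = True.
Set g = False.
Set r = True.
Set w = False.
All clauses satisfied.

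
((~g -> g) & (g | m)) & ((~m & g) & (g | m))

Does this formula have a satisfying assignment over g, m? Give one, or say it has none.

g = True, m = False

  (~g -> g) & (g | m) = True
    ~g -> g = True
      ~g = False
    g | m = True
  (~m & g) & (g | m) = True
    ~m & g = True
      ~m = True
    g | m = True
Both conjuncts True, so the formula holds.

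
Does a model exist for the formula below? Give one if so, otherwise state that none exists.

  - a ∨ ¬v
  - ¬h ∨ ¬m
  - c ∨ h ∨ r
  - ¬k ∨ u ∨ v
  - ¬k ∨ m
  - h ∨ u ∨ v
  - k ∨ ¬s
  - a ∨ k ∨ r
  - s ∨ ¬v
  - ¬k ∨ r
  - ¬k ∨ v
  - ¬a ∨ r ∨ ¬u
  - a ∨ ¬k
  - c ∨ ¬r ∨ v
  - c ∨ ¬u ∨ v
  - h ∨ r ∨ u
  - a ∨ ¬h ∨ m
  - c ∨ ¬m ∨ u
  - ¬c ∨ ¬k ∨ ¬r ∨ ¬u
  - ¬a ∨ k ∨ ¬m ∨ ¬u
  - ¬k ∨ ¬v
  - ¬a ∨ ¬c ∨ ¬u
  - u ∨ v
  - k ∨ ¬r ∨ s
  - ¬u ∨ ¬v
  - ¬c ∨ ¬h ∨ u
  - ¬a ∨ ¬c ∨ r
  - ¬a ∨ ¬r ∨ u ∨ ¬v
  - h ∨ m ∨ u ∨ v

Case v = True:
  (a ∨ ¬v) forces a = True.
  (s ∨ ¬v) forces s = True.
  (k ∨ ¬s) forces k = True.
  Clause (¬k ∨ ¬v) is falsified — contradiction.
Case v = False:
  (¬k ∨ v) forces k = False.
  (k ∨ ¬s) forces s = False.
  (u ∨ v) forces u = True.
  (c ∨ ¬u ∨ v) forces c = True.
  (¬a ∨ ¬c ∨ ¬u) forces a = False.
  (a ∨ k ∨ r) forces r = True.
  Clause (k ∨ ¬r ∨ s) is falsified — contradiction.
Both cases fail, so the formula is unsatisfiable.

UNSATISFIABLE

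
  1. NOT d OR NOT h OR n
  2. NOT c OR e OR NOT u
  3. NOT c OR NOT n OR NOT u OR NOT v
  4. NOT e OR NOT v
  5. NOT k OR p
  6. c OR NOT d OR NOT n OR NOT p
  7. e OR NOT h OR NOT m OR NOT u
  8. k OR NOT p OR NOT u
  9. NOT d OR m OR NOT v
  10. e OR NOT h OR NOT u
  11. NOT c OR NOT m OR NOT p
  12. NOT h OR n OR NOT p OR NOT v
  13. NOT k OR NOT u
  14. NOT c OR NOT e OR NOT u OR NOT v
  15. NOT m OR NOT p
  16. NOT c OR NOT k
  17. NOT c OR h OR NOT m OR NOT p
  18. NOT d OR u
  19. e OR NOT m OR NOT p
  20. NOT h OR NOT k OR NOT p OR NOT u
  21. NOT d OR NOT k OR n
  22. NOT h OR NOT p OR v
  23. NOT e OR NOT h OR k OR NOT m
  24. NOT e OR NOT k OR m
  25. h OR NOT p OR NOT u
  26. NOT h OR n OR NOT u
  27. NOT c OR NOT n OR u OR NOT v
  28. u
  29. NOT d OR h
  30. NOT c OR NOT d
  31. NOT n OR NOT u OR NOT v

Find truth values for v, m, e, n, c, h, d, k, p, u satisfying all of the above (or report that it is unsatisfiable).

Unit clause (u) forces u = True.
In (NOT k OR NOT u) only NOT k is left, so k = False.
In (k OR NOT p OR NOT u) only NOT p is left, so p = False.
Set v = False.
Set m = True.
Set e = True.
  then (NOT e OR NOT h OR k OR NOT m) forces h = False.
  then (NOT d OR h) forces d = False.
Set n = True.
Set c = True.
All clauses satisfied.

v=F; m=T; e=T; n=T; c=T; h=F; d=F; k=F; p=F; u=T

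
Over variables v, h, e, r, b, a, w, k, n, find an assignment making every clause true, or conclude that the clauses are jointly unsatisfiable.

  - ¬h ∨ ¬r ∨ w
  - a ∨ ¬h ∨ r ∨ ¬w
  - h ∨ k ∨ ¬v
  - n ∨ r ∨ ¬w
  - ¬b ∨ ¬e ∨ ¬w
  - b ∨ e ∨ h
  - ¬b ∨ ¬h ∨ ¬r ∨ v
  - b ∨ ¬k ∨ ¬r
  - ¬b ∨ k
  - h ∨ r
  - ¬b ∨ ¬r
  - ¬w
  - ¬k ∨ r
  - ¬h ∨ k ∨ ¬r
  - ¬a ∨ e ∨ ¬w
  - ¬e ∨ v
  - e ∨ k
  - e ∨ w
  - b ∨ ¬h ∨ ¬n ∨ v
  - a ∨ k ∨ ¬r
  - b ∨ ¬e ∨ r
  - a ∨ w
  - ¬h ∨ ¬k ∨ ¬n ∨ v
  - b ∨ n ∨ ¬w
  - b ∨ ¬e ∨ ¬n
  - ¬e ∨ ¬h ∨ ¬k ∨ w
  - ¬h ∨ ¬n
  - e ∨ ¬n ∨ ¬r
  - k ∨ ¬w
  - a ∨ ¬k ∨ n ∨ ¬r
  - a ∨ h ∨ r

The formula is unsatisfiable.

Case b = True:
  (¬b ∨ k) forces k = True.
  (¬b ∨ ¬r) forces r = False.
  Clause (¬k ∨ r) is falsified — contradiction.
Case b = False:
  (¬w) forces w = False.
  (e ∨ w) forces e = True.
  (¬e ∨ v) forces v = True.
  (b ∨ ¬e ∨ r) forces r = True.
  (¬h ∨ ¬r ∨ w) forces h = False.
  (h ∨ k ∨ ¬v) forces k = True.
  Clause (b ∨ ¬k ∨ ¬r) is falsified — contradiction.
Both cases fail, so the formula is unsatisfiable.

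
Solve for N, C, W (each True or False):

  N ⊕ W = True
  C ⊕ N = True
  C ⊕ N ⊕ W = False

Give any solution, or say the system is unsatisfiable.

N = False, C = True, W = True

N ⊕ W = F ⊕ T = True ✓
C ⊕ N = T ⊕ F = True ✓
C ⊕ N ⊕ W = T ⊕ F ⊕ T = False ✓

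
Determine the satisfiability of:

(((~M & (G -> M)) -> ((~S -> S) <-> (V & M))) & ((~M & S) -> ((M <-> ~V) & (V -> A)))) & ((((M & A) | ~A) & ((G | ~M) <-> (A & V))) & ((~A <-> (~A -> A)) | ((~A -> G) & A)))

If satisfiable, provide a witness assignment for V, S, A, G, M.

V: False; S: False; A: True; G: False; M: True

  ((~M & (G -> M)) -> ((~S -> S) <-> (V & M))) & ((~M & S) -> ((M <-> ~V) & (V -> A))) = True
    (~M & (G -> M)) -> ((~S -> S) <-> (V & M)) = True
      ~M & (G -> M) = False
        ~M = False
        G -> M = True
      (~S -> S) <-> (V & M) = True
        ~S -> S = False
          ~S = True
        V & M = False
    (~M & S) -> ((M <-> ~V) & (V -> A)) = True
      ~M & S = False
        ~M = False
      (M <-> ~V) & (V -> A) = True
        M <-> ~V = True
          ~V = True
        V -> A = True
  (((M & A) | ~A) & ((G | ~M) <-> (A & V))) & ((~A <-> (~A -> A)) | ((~A -> G) & A)) = True
    ((M & A) | ~A) & ((G | ~M) <-> (A & V)) = True
      (M & A) | ~A = True
        M & A = True
        ~A = False
      (G | ~M) <-> (A & V) = True
        G | ~M = False
          ~M = False
        A & V = False
    (~A <-> (~A -> A)) | ((~A -> G) & A) = True
      ~A <-> (~A -> A) = False
        ~A = False
        ~A -> A = True
          ~A = False
      (~A -> G) & A = True
        ~A -> G = True
          ~A = False
Both conjuncts True, so the formula holds.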